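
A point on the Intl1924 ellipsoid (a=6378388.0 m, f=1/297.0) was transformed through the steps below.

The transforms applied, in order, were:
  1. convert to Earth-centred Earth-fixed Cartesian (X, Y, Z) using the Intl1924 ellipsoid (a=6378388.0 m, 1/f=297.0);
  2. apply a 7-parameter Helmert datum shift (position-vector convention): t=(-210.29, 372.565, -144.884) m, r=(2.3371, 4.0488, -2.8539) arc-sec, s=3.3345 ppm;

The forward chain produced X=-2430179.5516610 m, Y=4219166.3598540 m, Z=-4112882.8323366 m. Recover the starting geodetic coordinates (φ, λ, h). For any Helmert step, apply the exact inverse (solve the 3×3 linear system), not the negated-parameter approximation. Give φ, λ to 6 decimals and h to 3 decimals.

φ=-40.381187°, λ=119.941615°, h=3753.649 m

start: X=-2430179.5517, Y=4219166.3599, Z=-4112882.8323 m
→ Helmert⁻¹: X=-2429938.7982, Y=4218699.5058, Z=-4112819.7324
→ geod (Bowring, a=6378388.000): φ=-40.38118700°, λ=119.94161500°, h=3753.6490 m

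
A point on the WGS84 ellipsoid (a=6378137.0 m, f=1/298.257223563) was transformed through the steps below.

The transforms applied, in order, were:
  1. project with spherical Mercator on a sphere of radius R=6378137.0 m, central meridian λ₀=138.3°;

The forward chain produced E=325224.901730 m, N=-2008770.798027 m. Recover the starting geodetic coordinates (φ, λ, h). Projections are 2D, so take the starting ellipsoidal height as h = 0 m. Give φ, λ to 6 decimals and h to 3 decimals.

start: E=325224.9017, N=-2008770.7980 m
→ merc⁻¹: φ=-17.75396700°, λ=141.22154500°

φ=-17.753967°, λ=141.221545°, h=0.000 m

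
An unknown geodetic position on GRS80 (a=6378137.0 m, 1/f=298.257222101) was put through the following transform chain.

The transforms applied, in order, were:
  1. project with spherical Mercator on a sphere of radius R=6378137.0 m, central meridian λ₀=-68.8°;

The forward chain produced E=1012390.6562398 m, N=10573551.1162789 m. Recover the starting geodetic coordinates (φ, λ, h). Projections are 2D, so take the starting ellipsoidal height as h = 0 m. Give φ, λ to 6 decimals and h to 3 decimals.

start: E=1012390.6562, N=10573551.1163 m
→ merc⁻¹: φ=68.42197500°, λ=-59.70554000°

φ=68.421975°, λ=-59.705540°, h=0.000 m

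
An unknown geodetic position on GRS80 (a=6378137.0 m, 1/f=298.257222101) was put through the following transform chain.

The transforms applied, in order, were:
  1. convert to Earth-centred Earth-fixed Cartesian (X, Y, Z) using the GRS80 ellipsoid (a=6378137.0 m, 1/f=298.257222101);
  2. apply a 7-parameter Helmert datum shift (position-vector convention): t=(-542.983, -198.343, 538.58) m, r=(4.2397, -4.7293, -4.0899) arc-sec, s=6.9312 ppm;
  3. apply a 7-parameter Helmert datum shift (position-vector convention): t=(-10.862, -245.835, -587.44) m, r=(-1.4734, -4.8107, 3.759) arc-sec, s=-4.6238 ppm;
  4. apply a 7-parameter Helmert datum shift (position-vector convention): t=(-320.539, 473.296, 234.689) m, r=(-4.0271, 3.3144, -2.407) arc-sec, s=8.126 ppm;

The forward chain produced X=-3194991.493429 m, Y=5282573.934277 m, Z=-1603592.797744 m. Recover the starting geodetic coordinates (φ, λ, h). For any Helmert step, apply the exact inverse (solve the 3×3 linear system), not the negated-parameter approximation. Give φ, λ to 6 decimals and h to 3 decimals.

φ=-14.656171°, λ=121.160563°, h=1224.173 m

start: X=-3194991.4934, Y=5282573.9343, Z=-1603592.7977 m
→ Helmert⁻¹: X=-3194680.8631, Y=5282051.7478, Z=-1603762.6620
→ Helmert⁻¹: X=-3194625.8939, Y=5282391.6777, Z=-1603070.3933
→ Helmert⁻¹: X=-3194202.2835, Y=5282457.1082, Z=-1603633.1999
→ geod (Bowring, a=6378137.000): φ=-14.65617100°, λ=121.16056300°, h=1224.1730 m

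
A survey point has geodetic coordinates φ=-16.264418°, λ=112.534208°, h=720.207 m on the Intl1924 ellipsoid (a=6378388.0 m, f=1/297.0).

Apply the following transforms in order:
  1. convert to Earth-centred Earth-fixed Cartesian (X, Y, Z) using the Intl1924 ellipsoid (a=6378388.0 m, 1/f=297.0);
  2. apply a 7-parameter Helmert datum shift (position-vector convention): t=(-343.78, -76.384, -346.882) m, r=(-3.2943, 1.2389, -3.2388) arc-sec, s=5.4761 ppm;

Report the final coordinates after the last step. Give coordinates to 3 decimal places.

start: φ=-16.264418°, λ=112.534208°, h=720.207 m
→ ECEF (a=6378388.000, f=1/297.0): X=-2347477.9914, Y=5657756.6401, Z=-1775059.2753
→ Helmert 7p (PV): X=-2347756.4487, Y=5657719.7492, Z=-1775492.1396

X=-2347756.449 m, Y=5657719.749 m, Z=-1775492.140 m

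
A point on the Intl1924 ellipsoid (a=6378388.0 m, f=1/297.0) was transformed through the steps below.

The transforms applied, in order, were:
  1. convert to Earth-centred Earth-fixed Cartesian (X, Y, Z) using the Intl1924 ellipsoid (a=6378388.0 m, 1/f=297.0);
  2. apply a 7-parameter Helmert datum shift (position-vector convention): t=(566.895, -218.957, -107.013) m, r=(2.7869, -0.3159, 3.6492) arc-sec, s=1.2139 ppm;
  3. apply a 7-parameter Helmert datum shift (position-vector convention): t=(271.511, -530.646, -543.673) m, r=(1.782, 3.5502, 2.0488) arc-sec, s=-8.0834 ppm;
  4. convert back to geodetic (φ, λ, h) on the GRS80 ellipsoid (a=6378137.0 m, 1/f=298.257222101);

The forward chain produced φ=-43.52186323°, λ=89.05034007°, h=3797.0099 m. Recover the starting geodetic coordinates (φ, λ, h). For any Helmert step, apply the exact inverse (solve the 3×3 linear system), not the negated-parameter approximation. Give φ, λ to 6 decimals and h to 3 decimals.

start: φ=-43.521863°, λ=89.050340°, h=3797.010 m
→ ECEF (a=6378137.000, f=1/298.257222101): X=76819.7381, Y=4634336.5484, Z=-4372338.1665
→ Helmert⁻¹: X=76670.1313, Y=4634866.1284, Z=-4371868.5555
→ Helmert⁻¹: X=76178.4503, Y=4635019.0423, Z=-4371818.9773
→ geod (Bowring, a=6378388.000): φ=-43.51513600°, λ=89.05840500°, h=3718.9180 m

φ=-43.515136°, λ=89.058405°, h=3718.918 m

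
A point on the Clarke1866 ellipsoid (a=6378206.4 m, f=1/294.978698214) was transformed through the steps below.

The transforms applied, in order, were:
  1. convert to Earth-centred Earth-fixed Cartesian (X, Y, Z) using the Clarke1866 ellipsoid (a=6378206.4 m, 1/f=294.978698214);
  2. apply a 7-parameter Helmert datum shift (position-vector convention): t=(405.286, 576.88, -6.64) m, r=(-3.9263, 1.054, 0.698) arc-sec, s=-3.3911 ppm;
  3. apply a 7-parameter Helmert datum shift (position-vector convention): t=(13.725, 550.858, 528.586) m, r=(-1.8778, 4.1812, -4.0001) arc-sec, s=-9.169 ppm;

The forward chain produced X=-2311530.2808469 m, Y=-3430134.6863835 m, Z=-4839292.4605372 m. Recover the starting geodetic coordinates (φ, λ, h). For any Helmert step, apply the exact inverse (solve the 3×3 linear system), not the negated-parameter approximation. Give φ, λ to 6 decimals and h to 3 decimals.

start: X=-2311530.2808, Y=-3430134.6864, Z=-4839292.4605 m
→ Helmert⁻¹: X=-2311400.5579, Y=-3430717.7637, Z=-4839943.5104
→ Helmert⁻¹: X=-2311800.5625, Y=-3431206.3253, Z=-4840030.4102
→ geod (Bowring, a=6378206.400): φ=-49.66764700°, λ=-123.97041000°, h=1691.1640 m

φ=-49.667647°, λ=-123.970410°, h=1691.164 m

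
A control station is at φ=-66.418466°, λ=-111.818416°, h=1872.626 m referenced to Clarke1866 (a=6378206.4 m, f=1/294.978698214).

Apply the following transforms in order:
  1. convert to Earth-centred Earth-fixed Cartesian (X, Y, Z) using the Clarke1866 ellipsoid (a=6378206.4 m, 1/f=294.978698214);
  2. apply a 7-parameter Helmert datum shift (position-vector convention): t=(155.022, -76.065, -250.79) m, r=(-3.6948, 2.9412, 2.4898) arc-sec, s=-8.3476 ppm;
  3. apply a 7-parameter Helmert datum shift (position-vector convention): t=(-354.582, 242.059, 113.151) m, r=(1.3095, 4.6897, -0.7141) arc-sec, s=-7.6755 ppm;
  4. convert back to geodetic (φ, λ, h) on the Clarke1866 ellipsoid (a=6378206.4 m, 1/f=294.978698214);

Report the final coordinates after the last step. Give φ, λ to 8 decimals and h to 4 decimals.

φ=-66.41822191°, λ=-111.82736808°, h=1864.4817 m

start: φ=-66.418466°, λ=-111.818416°, h=1872.626 m
→ ECEF (a=6378206.400, f=1/294.978698214): X=-951338.7203, Y=-2376301.0924, Z=-5824298.2539
→ Helmert 7p (PV): X=-951230.1230, Y=-2376473.1336, Z=-5824444.2935
→ Helmert 7p (PV): X=-951718.0566, Y=-2376172.5638, Z=-5824279.8970
→ geod (Bowring, a=6378206.400): φ=-66.41822191°, λ=-111.82736808°, h=1864.4817 m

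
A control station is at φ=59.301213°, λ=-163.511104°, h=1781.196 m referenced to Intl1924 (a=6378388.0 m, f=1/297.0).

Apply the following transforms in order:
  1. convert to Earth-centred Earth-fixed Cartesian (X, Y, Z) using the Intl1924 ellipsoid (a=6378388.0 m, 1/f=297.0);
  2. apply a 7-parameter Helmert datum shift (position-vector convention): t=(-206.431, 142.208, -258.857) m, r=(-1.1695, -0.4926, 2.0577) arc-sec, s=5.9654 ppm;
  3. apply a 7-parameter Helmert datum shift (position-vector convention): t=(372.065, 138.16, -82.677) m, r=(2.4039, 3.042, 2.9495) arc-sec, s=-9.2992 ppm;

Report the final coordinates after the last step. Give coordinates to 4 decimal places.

X=-3130802.4515 m, Y=-926629.9884 m, Z=5462464.1068 m

start: φ=59.301213°, λ=-163.511104°, h=1781.196 m
→ ECEF (a=6378388.000, f=1/297.0): X=-3131068.5377, Y=-926804.7445, Z=5462790.6929
→ Helmert 7p (PV): X=-3131297.4472, Y=-926668.3274, Z=5462562.2009
→ Helmert 7p (PV): X=-3130802.4515, Y=-926629.9884, Z=5462464.1068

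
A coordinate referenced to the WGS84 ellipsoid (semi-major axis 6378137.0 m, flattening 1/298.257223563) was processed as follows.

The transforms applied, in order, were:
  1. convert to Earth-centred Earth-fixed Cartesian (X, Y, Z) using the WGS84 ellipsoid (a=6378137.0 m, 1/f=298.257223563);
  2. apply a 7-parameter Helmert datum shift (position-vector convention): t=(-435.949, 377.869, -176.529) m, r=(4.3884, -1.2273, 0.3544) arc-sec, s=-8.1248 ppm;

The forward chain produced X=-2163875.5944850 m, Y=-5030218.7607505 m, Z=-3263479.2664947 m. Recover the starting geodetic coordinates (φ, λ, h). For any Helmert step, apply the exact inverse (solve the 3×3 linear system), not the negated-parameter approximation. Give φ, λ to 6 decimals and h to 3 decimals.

φ=-30.959762°, λ=-113.270424°, h=2217.167 m

start: X=-2163875.5945, Y=-5030218.7608, Z=-3263479.2665 m
→ Helmert⁻¹: X=-2163485.2833, Y=-5030703.2120, Z=-3263209.3474
→ geod (Bowring, a=6378137.000): φ=-30.95976200°, λ=-113.27042400°, h=2217.1670 m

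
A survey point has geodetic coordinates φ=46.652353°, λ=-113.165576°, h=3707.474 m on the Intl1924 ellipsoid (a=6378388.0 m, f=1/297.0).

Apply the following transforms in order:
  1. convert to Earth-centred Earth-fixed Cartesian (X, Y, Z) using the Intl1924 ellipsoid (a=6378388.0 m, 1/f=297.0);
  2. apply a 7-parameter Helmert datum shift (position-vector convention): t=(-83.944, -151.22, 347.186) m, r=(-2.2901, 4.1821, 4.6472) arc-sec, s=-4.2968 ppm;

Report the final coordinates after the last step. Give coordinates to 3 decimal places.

start: φ=46.652353°, λ=-113.165576°, h=3707.474 m
→ ECEF (a=6378388.000, f=1/297.0): X=-1726438.5539, Y=-4034776.1558, Z=4618102.8962
→ Helmert 7p (PV): X=-1726330.5422, Y=-4034897.6628, Z=4618510.0400

X=-1726330.542 m, Y=-4034897.663 m, Z=4618510.040 m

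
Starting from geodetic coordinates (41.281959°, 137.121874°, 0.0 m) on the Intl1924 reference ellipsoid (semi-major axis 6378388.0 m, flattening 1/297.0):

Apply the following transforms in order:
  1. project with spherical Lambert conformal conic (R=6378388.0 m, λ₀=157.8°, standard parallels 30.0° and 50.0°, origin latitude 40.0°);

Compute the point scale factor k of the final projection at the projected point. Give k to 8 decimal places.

0.98493155

start: φ=41.281959°, λ=137.121874°, h=0.000 m
→ into lcc (λ₀=157.8°): φ=41.28195900°, λ−λ₀=-20.67812600°
scale k = 0.98493155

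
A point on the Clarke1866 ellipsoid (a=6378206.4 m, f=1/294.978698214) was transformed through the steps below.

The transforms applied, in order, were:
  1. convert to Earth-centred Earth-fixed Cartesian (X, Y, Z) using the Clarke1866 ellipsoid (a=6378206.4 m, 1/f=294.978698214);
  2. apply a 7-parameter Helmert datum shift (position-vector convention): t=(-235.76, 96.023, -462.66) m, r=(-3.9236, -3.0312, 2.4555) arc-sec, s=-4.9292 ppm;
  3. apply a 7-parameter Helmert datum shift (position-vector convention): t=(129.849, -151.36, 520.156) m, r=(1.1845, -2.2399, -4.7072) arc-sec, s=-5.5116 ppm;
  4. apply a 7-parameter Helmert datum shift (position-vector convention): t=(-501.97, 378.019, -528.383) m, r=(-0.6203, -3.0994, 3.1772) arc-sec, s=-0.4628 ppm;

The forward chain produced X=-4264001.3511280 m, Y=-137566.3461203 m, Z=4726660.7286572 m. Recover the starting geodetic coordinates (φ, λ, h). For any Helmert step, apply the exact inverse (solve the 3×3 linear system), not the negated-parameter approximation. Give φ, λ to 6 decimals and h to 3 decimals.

φ=48.133584°, λ=-178.146694°, h=1015.051 m

start: X=-4264001.3511, Y=-137566.3461, Z=4726660.7287 m
→ Helmert⁻¹: X=-4263432.4451, Y=-137892.9734, Z=4727254.9484
→ Helmert⁻¹: X=-4263531.3182, Y=-137812.5271, Z=4726807.9350
→ Helmert⁻¹: X=-4263248.7435, Y=-137948.4020, Z=4727353.9240
→ geod (Bowring, a=6378206.400): φ=48.13358400°, λ=-178.14669400°, h=1015.0510 m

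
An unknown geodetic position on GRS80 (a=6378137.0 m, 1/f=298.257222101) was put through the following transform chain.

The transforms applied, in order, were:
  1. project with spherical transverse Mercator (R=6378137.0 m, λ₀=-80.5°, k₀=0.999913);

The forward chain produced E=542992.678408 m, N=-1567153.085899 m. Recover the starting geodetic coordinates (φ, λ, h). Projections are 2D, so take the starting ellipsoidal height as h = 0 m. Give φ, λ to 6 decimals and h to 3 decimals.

φ=-14.027281°, λ=-75.477537°, h=0.000 m

start: E=542992.6784, N=-1567153.0859 m
→ tm⁻¹: φ=-14.02728100°, λ=-75.47753700°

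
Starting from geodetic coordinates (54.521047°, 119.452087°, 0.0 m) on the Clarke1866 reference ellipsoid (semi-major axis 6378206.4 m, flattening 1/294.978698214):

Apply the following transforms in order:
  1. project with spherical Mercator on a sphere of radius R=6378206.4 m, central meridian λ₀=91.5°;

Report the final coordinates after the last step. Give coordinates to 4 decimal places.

start: φ=54.521047°, λ=119.452087°, h=0.000 m
→ merc (R=6378206.4, λ₀=91.5°): E=3111645.9487, N=7269539.6203

E=3111645.9487 m, N=7269539.6203 m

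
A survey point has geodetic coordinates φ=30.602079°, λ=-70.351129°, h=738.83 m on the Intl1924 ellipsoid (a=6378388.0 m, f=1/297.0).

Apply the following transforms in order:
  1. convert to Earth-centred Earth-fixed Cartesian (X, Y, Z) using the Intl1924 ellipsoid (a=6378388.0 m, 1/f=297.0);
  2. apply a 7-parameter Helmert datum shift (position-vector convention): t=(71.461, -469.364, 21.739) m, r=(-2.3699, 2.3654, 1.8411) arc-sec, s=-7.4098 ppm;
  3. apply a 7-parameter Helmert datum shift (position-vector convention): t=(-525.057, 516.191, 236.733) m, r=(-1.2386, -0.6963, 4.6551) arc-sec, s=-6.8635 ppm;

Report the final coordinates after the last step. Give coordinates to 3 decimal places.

start: φ=30.602079°, λ=-70.351129°, h=738.830 m
→ ECEF (a=6378388.000, f=1/297.0): X=1847873.5948, Y=-5175458.5394, Z=3228423.2528
→ Helmert 7p (PV): X=1848014.5813, Y=-5175835.9674, Z=3228459.3425
→ Helmert 7p (PV): X=1847582.7524, Y=-5175223.1589, Z=3228711.2355

X=1847582.752 m, Y=-5175223.159 m, Z=3228711.236 m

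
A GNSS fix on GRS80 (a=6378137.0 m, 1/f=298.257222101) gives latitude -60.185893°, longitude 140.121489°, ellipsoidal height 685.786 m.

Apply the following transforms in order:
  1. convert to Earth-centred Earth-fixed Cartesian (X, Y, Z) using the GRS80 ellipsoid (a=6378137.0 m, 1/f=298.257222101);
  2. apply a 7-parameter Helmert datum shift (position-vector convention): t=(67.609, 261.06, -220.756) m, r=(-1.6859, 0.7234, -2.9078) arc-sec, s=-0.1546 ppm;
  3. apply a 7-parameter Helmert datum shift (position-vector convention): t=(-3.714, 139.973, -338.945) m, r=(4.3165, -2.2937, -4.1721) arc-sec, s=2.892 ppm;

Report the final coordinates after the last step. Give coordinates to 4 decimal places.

start: φ=-60.185893°, λ=140.121489°, h=685.786 m
→ ECEF (a=6378137.000, f=1/298.257222101): X=-2439960.5771, Y=2038569.3078, Z=-5511398.5652
→ Helmert 7p (PV): X=-2439883.1816, Y=2038819.4025, Z=-5511626.5740
→ Helmert 7p (PV): X=-2439791.4222, Y=2039129.9653, Z=-5511965.9242

X=-2439791.4222 m, Y=2039129.9653 m, Z=-5511965.9242 m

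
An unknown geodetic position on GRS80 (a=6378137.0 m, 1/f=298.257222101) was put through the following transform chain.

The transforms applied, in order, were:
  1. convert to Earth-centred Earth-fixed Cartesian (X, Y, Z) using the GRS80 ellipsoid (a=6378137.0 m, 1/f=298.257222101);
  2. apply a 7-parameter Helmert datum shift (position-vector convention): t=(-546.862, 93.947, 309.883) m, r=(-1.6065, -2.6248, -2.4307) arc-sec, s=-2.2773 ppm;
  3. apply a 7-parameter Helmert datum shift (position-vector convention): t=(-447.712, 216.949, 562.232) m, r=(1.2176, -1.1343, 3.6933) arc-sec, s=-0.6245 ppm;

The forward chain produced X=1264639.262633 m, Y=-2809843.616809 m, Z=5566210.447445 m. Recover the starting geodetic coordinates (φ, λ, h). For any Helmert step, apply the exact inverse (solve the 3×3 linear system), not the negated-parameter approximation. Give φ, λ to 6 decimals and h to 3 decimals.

φ=61.185174°, λ=-65.752923°, h=10.388 m

start: X=1264639.2626, Y=-2809843.6168, Z=5566210.4474 m
→ Helmert⁻¹: X=1265068.0559, Y=-2810052.1179, Z=5565661.3223
→ Helmert⁻¹: X=1265721.7372, Y=-2810180.8945, Z=5565326.1193
→ geod (Bowring, a=6378137.000): φ=61.18517400°, λ=-65.75292300°, h=10.3880 m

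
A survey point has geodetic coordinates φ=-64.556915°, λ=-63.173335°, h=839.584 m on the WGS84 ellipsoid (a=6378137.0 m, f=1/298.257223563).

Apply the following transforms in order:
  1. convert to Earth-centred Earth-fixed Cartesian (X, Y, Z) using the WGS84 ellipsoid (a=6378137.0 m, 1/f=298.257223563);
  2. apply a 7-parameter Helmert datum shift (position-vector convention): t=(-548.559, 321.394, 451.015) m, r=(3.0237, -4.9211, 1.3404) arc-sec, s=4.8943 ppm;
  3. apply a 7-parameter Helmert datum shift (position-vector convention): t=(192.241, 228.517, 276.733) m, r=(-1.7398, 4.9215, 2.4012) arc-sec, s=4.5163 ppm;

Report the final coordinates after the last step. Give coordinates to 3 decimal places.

start: φ=-64.556915°, λ=-63.173335°, h=839.584 m
→ ECEF (a=6378137.000, f=1/298.257223563): X=1240157.0485, Y=-2452257.1934, Z=-5737418.0814
→ Helmert 7p (PV): X=1239767.3800, Y=-2451855.6354, Z=-5737001.5076
→ Helmert 7p (PV): X=1239856.8772, Y=-2451672.1497, Z=-5736759.5848

X=1239856.877 m, Y=-2451672.150 m, Z=-5736759.585 m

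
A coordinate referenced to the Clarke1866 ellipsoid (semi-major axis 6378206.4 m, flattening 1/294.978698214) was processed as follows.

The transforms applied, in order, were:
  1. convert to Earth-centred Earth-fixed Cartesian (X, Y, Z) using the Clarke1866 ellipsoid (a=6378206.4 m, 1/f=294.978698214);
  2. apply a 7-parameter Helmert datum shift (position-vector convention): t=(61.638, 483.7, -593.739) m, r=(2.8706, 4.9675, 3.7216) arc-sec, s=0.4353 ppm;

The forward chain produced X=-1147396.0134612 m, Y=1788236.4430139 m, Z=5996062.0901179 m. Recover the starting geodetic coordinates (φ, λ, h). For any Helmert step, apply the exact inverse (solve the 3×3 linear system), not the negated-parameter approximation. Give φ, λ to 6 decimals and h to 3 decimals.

start: X=-1147396.0135, Y=1788236.4430, Z=5996062.0901 m
→ Helmert⁻¹: X=-1147569.3108, Y=1787856.1253, Z=5996600.7000
→ geod (Bowring, a=6378206.400): φ=70.61399700°, λ=122.69514500°, h=2820.9660 m

φ=70.613997°, λ=122.695145°, h=2820.966 m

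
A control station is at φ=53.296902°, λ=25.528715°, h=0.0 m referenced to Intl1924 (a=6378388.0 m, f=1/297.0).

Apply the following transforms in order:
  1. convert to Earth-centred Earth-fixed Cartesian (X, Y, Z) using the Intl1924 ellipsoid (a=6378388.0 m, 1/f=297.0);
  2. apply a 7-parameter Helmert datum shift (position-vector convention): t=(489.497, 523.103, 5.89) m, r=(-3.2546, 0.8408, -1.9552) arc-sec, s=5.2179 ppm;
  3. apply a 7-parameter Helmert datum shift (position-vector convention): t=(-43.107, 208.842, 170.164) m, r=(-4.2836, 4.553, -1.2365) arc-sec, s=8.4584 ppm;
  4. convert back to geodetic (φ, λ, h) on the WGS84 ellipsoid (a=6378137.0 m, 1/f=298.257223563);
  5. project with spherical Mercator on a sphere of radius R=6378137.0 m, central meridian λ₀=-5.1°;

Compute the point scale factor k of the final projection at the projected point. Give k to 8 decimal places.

1.67288365

start: φ=53.296902°, λ=25.528715°, h=0.000 m
→ ECEF (a=6378388.000, f=1/297.0): X=3447434.7299, Y=1646463.3534, Z=5090462.0050
→ Helmert 7p (PV): X=3447978.5727, Y=1647042.6904, Z=5090454.4243
→ Helmert 7p (PV): X=3448086.8691, Y=1647350.5107, Z=5090557.3304
→ geod (Bowring, a=6378137.000): φ=53.28963346°, λ=25.53650401°, h=849.0569 m
→ into merc (λ₀=-5.1°): φ=53.28963346°, λ−λ₀=30.63650401°
scale k = 1.67288365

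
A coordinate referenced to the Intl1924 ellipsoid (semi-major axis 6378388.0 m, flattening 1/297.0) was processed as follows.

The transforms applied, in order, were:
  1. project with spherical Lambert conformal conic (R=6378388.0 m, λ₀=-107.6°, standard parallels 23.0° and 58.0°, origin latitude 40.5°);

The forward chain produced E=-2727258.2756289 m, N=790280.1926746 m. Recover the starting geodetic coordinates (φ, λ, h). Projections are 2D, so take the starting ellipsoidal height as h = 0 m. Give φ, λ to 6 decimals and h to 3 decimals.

φ=42.555951°, λ=-143.491772°, h=0.000 m

start: E=-2727258.2756, N=790280.1927 m
→ lcc⁻¹: φ=42.55595100°, λ=-143.49177200°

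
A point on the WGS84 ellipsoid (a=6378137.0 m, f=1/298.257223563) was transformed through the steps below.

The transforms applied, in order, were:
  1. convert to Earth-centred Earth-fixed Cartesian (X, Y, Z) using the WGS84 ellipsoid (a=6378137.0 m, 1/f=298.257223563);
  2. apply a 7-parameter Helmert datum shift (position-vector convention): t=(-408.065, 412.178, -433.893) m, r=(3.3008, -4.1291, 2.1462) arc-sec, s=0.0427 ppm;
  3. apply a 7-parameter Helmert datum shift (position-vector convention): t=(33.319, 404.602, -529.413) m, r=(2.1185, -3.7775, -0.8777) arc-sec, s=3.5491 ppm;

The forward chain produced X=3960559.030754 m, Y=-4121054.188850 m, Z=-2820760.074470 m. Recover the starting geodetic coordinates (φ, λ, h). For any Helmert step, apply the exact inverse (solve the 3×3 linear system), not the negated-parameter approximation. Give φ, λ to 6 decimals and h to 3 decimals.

start: X=3960559.0308, Y=-4121054.1888, Z=-2820760.0745 m
→ Helmert⁻¹: X=3960477.5435, Y=-4121456.2769, Z=-2820250.8532
→ Helmert⁻¹: X=3960786.1016, Y=-4121954.6162, Z=-2819830.1660
→ geod (Bowring, a=6378137.000): φ=-26.40916700°, λ=-46.14231700°, h=214.3130 m

φ=-26.409167°, λ=-46.142317°, h=214.313 m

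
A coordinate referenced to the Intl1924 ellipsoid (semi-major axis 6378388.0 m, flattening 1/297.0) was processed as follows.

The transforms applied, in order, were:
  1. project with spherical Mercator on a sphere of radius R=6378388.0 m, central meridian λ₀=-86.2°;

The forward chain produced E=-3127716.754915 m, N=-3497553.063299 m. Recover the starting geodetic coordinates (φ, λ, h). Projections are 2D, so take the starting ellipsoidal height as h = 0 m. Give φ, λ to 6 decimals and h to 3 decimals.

φ=-29.952265°, λ=-114.295652°, h=0.000 m

start: E=-3127716.7549, N=-3497553.0633 m
→ merc⁻¹: φ=-29.95226500°, λ=-114.29565200°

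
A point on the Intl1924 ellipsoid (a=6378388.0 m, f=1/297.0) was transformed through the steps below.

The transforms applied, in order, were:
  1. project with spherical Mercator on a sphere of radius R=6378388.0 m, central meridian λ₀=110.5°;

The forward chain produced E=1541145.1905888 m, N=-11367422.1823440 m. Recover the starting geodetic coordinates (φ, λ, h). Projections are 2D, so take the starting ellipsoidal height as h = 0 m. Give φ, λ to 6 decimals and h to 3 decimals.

start: E=1541145.1906, N=-11367422.1823 m
→ merc⁻¹: φ=-70.89649800°, λ=124.34379800°

φ=-70.896498°, λ=124.343798°, h=0.000 m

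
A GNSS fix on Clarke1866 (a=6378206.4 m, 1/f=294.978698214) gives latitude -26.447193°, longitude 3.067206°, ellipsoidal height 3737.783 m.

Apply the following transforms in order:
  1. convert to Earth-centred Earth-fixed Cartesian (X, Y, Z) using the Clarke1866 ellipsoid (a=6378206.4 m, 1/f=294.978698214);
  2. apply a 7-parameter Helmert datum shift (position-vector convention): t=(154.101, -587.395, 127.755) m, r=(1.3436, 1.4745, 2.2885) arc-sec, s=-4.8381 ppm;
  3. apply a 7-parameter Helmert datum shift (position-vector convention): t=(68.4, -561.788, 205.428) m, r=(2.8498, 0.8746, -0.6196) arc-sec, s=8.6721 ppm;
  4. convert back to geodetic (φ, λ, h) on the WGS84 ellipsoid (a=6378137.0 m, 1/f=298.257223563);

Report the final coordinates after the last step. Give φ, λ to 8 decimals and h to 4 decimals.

φ=-26.44273923°, λ=3.05664359°, h=3780.3411 m

start: φ=-26.447193°, λ=3.067206°, h=3737.783 m
→ ECEF (a=6378206.400, f=1/294.978698214): X=5709689.6223, Y=305948.2357, Z=-2825012.7390
→ Helmert 7p (PV): X=5709792.5100, Y=305441.1109, Z=-2824910.1393
→ Helmert 7p (PV): X=5709899.3652, Y=304903.8498, Z=-2824749.1999
→ geod (Bowring, a=6378137.000): φ=-26.44273923°, λ=3.05664359°, h=3780.3411 m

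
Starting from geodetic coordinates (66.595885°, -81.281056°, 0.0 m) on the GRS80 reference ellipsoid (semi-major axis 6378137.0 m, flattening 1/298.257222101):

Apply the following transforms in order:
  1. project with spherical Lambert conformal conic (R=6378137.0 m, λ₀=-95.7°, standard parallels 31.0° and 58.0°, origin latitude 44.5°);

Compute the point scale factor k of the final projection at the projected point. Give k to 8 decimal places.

start: φ=66.595885°, λ=-81.281056°, h=0.000 m
→ into lcc (λ₀=-95.7°): φ=66.59588500°, λ−λ₀=14.41894400°
scale k = 1.05980395

1.05980395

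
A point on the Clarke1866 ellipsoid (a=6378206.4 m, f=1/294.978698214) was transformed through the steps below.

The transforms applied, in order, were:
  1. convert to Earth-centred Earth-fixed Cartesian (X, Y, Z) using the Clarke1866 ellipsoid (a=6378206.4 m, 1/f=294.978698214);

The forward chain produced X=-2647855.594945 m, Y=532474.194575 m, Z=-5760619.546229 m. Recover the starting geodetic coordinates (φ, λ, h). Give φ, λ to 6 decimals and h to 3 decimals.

φ=-65.029684°, λ=168.629678°, h=1878.668 m

start: X=-2647855.5949, Y=532474.1946, Z=-5760619.5462 m
→ geod (Bowring, a=6378206.400): φ=-65.02968400°, λ=168.62967800°, h=1878.6680 m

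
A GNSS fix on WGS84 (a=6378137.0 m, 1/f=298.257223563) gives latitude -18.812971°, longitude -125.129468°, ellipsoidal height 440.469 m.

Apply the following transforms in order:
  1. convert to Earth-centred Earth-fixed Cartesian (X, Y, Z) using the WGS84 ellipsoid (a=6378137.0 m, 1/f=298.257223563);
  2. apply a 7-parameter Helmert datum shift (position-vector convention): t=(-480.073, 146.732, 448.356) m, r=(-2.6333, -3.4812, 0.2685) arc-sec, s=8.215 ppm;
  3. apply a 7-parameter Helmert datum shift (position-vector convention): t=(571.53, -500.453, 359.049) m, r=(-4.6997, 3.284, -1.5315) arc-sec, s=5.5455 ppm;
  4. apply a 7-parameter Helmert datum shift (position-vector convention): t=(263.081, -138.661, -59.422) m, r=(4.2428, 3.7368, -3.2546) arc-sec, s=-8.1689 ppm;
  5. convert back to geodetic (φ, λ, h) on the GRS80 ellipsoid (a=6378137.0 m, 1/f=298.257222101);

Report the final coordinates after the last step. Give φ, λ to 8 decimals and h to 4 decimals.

start: φ=-18.812971°, λ=-125.129468°, h=440.469 m
→ ECEF (a=6378137.000, f=1/298.257223563): X=-3475522.6040, Y=-4939766.0578, Z=-2043906.0181
→ Helmert 7p (PV): X=-3475990.3022, Y=-4939690.5242, Z=-2043470.0463
→ Helmert 7p (PV): X=-3475507.2602, Y=-4940239.1214, Z=-2042954.4364
→ Helmert 7p (PV): X=-3475330.7492, Y=-4940240.5648, Z=-2043035.8244
→ geod (Bowring, a=6378137.000): φ=-18.80472097°, λ=-125.12538957°, h=422.7737 m

φ=-18.80472097°, λ=-125.12538957°, h=422.7737 m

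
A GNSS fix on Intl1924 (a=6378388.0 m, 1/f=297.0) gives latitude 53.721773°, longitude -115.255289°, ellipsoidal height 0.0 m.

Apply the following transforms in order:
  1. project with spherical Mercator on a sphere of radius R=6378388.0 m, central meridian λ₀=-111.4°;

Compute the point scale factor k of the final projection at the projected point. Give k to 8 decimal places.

start: φ=53.721773°, λ=-115.255289°, h=0.000 m
→ into merc (λ₀=-111.4°): φ=53.72177300°, λ−λ₀=-3.85528900°
scale k = 1.69002600

1.69002600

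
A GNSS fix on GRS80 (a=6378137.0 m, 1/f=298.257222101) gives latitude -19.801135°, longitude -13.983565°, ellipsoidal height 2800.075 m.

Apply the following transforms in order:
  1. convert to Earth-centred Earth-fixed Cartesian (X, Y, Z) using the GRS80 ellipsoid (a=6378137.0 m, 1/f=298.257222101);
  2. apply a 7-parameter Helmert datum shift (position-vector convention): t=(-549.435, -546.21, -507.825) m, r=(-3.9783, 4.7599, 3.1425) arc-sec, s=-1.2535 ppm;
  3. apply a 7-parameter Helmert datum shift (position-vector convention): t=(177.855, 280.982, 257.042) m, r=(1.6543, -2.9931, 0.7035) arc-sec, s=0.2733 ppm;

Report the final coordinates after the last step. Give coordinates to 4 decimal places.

X=5827609.6499 m, Y=-1451481.9977 m, Z=-2148227.2675 m

start: φ=-19.801135°, λ=-13.983565°, h=2800.075 m
→ ECEF (a=6378137.000, f=1/298.257222101): X=5827978.2698, Y=-1451302.6620, Z=-2147945.0087
→ Helmert 7p (PV): X=5827394.0731, Y=-1451799.6902, Z=-2148556.6395
→ Helmert 7p (PV): X=5827609.6499, Y=-1451481.9977, Z=-2148227.2675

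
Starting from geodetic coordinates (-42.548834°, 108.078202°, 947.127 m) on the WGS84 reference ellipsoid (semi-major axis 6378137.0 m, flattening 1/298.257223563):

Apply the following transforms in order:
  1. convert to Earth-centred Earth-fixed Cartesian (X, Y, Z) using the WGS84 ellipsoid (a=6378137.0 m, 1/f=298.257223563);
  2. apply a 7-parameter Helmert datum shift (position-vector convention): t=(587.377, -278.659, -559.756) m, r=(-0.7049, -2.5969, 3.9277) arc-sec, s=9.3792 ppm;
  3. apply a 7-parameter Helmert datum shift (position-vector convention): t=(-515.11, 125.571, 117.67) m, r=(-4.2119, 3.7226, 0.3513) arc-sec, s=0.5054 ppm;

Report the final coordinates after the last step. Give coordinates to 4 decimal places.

X=-1460613.1986 m, Y=4474095.1860 m, Z=-4291936.2986 m

start: φ=-42.548834°, λ=108.078202°, h=947.127 m
→ ECEF (a=6378137.000, f=1/298.257223563): X=-1460554.7764, Y=4474336.6534, Z=-4291353.1044
→ Helmert 7p (PV): X=-1460012.2703, Y=4474057.4823, Z=-4291986.7895
→ Helmert 7p (PV): X=-1460613.1986, Y=4474095.1860, Z=-4291936.2986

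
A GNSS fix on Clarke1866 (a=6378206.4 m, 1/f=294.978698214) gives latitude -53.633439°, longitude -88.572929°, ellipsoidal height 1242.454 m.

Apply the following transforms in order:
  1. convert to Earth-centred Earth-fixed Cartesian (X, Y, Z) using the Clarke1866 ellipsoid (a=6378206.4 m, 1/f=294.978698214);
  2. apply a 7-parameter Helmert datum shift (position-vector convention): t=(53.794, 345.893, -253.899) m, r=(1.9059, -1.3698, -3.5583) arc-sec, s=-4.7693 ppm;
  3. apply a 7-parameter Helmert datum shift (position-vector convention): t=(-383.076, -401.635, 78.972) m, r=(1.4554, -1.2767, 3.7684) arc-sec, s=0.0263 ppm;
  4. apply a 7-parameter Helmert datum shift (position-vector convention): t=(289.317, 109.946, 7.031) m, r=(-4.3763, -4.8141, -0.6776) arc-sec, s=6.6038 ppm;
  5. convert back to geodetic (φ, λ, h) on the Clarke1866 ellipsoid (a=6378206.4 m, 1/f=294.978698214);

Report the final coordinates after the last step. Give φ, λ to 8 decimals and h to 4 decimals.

start: φ=-53.633439°, λ=-88.572929°, h=1242.454 m
→ ECEF (a=6378206.400, f=1/294.978698214): X=94413.3729, Y=-3789838.8617, Z=-5113454.9034
→ Helmert 7p (PV): X=94435.2961, Y=-3789429.2741, Z=-5113718.8060
→ Helmert 7p (PV): X=94153.1064, Y=-3789793.2012, Z=-5113666.1221
→ Helmert 7p (PV): X=94549.9460, Y=-3789817.0884, Z=-5113610.2550
→ geod (Bowring, a=6378206.400): φ=-53.63439929°, λ=-88.57085733°, h=1356.6620 m

φ=-53.63439929°, λ=-88.57085733°, h=1356.6620 m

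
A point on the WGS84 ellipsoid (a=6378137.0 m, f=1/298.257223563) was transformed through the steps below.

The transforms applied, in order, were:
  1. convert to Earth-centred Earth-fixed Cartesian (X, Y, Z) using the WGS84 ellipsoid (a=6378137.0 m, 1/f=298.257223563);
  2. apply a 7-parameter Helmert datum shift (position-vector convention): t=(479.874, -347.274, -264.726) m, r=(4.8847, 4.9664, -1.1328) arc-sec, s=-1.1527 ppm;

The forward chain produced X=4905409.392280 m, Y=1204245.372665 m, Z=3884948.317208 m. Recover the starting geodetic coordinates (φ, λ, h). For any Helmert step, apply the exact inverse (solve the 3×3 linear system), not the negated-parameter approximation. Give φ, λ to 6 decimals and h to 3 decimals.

φ=37.756225°, λ=13.799669°, h=1992.767 m

start: X=4905409.3923, Y=1204245.3727, Z=3884948.3172 m
→ Helmert⁻¹: X=4904835.0064, Y=1204712.9831, Z=3885307.0896
→ geod (Bowring, a=6378137.000): φ=37.75622500°, λ=13.79966900°, h=1992.7670 m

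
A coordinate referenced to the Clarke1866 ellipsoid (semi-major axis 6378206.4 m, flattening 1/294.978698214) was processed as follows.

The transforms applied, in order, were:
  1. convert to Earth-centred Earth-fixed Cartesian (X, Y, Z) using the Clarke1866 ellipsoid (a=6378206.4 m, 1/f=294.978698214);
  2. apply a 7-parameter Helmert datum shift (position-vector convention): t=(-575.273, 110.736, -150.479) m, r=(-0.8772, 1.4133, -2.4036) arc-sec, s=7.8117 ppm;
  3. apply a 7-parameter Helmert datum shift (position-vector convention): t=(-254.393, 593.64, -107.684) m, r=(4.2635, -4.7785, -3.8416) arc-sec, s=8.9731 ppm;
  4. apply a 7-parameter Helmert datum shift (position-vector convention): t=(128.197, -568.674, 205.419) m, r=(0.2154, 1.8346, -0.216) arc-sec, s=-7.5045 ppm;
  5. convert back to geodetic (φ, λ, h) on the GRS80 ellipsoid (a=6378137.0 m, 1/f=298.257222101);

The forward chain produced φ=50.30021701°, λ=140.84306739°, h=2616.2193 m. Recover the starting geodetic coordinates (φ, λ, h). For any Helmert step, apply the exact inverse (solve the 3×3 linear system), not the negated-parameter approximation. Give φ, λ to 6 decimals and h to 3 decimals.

start: φ=50.300217°, λ=140.843067°, h=2616.219 m
→ ECEF (a=6378137.000, f=1/298.257222101): X=-3166733.5494, Y=2578763.6300, Z=4886199.9161
→ Helmert⁻¹: X=-3166931.6714, Y=2579353.4467, Z=4886000.3028
→ Helmert⁻¹: X=-3166583.6975, Y=2578778.6866, Z=4886084.1999
→ Helmert⁻¹: X=-3166047.2205, Y=2578590.1332, Z=4886185.7822
→ geod (Bowring, a=6378206.400): φ=50.30667600°, λ=140.83887400°, h=2266.7130 m

φ=50.306676°, λ=140.838874°, h=2266.713 m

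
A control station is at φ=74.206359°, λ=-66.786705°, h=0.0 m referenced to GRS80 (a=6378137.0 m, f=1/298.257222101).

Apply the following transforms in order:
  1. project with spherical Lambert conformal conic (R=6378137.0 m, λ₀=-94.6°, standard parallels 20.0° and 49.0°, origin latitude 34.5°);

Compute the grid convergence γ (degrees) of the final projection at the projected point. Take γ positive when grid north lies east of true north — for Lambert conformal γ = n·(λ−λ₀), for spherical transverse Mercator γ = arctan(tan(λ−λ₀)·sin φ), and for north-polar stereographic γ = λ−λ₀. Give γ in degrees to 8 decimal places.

15.92748849

start: φ=74.206359°, λ=-66.786705°, h=0.000 m
→ into lcc (λ₀=-94.6°): φ=74.20635900°, λ−λ₀=27.81329500°
convergence γ = 15.92748849°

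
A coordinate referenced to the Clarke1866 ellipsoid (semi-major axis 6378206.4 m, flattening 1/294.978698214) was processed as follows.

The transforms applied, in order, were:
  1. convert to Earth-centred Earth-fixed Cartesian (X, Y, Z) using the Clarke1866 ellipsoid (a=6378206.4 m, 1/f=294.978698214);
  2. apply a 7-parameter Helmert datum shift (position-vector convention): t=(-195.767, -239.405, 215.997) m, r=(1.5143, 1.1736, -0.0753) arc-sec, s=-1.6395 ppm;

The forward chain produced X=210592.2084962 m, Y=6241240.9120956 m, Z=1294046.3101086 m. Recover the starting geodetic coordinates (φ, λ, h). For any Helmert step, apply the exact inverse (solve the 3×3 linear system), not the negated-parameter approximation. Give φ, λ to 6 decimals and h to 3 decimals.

start: X=210592.2085, Y=6241240.9121, Z=1294046.3101 m
→ Helmert⁻¹: X=210778.6812, Y=6241500.1254, Z=1293787.8114
→ geod (Bowring, a=6378206.400): φ=11.78192100°, λ=88.06582700°, h=354.9510 m

φ=11.781921°, λ=88.065827°, h=354.951 m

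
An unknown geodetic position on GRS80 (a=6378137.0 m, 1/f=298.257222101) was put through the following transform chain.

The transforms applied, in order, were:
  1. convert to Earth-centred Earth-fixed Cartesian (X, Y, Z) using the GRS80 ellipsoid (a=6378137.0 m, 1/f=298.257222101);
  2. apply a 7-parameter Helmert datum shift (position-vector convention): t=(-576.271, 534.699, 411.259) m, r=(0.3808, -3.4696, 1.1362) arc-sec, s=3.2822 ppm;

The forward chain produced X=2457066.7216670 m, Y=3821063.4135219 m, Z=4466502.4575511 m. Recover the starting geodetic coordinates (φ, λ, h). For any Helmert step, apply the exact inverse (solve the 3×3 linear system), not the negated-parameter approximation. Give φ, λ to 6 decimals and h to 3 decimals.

φ=44.704266°, λ=57.246861°, h=2812.407 m

start: X=2457066.7217, Y=3821063.4135, Z=4466502.4576 m
→ Helmert⁻¹: X=2457731.0948, Y=3820510.8816, Z=4466028.1450
→ geod (Bowring, a=6378137.000): φ=44.70426600°, λ=57.24686100°, h=2812.4070 m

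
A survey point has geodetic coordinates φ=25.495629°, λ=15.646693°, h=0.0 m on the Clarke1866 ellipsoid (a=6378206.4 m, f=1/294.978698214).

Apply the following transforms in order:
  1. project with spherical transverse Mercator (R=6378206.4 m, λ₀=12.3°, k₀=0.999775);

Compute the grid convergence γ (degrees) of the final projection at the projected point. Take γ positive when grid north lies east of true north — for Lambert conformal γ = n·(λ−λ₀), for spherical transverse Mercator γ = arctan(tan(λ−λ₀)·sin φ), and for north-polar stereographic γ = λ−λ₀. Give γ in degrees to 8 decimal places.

1.44189411

start: φ=25.495629°, λ=15.646693°, h=0.000 m
→ into tm (λ₀=12.3°): φ=25.49562900°, λ−λ₀=3.34669300°
convergence γ = 1.44189411°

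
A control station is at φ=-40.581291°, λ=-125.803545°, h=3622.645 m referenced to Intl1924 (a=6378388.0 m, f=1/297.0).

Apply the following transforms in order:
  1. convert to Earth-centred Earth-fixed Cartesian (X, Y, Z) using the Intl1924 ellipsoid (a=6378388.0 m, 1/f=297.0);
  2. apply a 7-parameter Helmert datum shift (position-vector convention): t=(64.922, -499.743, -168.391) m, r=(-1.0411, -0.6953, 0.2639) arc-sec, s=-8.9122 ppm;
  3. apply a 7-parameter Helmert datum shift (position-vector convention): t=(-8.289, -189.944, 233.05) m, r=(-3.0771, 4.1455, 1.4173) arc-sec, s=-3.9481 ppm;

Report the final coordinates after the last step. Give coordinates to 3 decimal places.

start: φ=-40.581291°, λ=-125.803545°, h=3622.645 m
→ ECEF (a=6378388.000, f=1/297.0): X=-2839592.4708, Y=-3936678.6516, Z=-4129646.1543
→ Helmert 7p (PV): X=-2839483.2847, Y=-3937167.7870, Z=-4129767.4432
→ Helmert 7p (PV): X=-2839536.3094, Y=-3937423.3059, Z=-4129402.2857

X=-2839536.309 m, Y=-3937423.306 m, Z=-4129402.286 m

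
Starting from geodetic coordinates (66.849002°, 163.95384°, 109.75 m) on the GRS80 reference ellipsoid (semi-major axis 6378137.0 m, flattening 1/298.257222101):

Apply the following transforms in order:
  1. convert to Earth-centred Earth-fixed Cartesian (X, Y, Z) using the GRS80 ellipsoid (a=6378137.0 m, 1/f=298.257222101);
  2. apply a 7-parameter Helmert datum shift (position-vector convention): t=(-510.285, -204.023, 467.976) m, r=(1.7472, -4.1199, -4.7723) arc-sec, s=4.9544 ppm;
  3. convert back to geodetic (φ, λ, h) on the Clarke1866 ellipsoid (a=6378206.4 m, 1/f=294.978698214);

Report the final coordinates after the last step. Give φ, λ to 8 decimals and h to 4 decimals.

start: φ=66.849002°, λ=163.953840°, h=109.750 m
→ ECEF (a=6378137.000, f=1/298.257222101): X=-2416793.0647, Y=695111.9160, Z=5841914.1560
→ Helmert 7p (PV): X=-2417415.9268, Y=694917.7687, Z=5842368.6904
→ geod (Bowring, a=6378206.400): φ=66.84765755°, λ=163.96201187°, h=873.5701 m

φ=66.84765755°, λ=163.96201187°, h=873.5701 m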